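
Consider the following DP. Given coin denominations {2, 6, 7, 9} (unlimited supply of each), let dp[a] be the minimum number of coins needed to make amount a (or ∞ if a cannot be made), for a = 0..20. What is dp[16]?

 a  0  1  2  3  4  5  6  7  8  9 10 11 12 13 14 15 16 17 18 19 20
dp  0  -  1  -  2  -  1  1  2  1  3  2  2  2  2  2  2  3  2  3  3
(- denotes ∞ / unreachable)

2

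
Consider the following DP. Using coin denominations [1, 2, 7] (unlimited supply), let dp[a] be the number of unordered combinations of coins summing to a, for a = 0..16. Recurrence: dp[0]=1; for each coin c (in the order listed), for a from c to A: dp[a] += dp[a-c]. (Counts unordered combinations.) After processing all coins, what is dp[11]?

9

after  coin     0     1     2     3     4     5     6     7     8     9    10    11    12    13    14    15    16
          1     1     1     1     1     1     1     1     1     1     1     1     1     1     1     1     1     1
          2     1     1     2     2     3     3     4     4     5     5     6     6     7     7     8     8     9
          7     1     1     2     2     3     3     4     5     6     7     8     9    10    11    13    14    16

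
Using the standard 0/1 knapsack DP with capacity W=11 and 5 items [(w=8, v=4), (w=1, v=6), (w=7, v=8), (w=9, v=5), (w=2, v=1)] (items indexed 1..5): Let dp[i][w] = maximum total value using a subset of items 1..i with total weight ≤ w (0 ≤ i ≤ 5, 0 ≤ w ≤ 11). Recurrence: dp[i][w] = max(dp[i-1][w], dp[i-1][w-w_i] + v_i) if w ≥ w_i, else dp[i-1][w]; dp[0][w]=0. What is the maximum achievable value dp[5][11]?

i\w   0   1   2   3   4   5   6   7   8   9  10  11
  0   0   0   0   0   0   0   0   0   0   0   0   0
  1   0   0   0   0   0   0   0   0   4   4   4   4
  2   0   6   6   6   6   6   6   6   6  10  10  10
  3   0   6   6   6   6   6   6   8  14  14  14  14
  4   0   6   6   6   6   6   6   8  14  14  14  14
  5   0   6   6   7   7   7   7   8  14  14  15  15

15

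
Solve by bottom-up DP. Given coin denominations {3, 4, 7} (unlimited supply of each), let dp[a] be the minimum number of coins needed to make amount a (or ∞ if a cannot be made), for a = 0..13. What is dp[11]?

2

 a  0  1  2  3  4  5  6  7  8  9 10 11 12 13
dp  0  -  -  1  1  -  2  1  2  3  2  2  3  3
(- denotes ∞ / unreachable)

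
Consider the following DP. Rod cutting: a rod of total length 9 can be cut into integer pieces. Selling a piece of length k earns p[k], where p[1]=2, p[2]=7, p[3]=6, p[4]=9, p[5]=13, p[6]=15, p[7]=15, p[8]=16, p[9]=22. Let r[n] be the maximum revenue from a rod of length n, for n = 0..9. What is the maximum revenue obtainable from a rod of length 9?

   n    0    1    2    3    4    5    6    7    8    9
r[n]    0    2    7    9   14   16   21   23   28   30

30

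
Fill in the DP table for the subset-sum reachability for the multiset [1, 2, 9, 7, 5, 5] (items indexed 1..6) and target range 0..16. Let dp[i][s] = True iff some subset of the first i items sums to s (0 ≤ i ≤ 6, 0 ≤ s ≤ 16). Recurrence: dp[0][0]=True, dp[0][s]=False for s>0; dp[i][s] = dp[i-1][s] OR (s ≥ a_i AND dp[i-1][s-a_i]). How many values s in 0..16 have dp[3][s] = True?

8

i\s   0   1   2   3   4   5   6   7   8   9  10  11  12  13  14  15  16
  0   T   F   F   F   F   F   F   F   F   F   F   F   F   F   F   F   F
  1   T   T   F   F   F   F   F   F   F   F   F   F   F   F   F   F   F
  2   T   T   T   T   F   F   F   F   F   F   F   F   F   F   F   F   F
  3   T   T   T   T   F   F   F   F   F   T   T   T   T   F   F   F   F
  4   T   T   T   T   F   F   F   T   T   T   T   T   T   F   F   F   T
  5   T   T   T   T   F   T   T   T   T   T   T   T   T   T   T   T   T
  6   T   T   T   T   F   T   T   T   T   T   T   T   T   T   T   T   T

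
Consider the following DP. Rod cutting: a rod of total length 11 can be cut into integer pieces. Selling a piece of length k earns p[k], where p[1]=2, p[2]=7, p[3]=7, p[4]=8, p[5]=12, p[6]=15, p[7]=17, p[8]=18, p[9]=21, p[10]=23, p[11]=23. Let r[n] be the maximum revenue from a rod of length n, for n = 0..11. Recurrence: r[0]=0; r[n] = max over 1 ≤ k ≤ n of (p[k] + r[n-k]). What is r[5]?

16

   n    0    1    2    3    4    5    6    7    8    9   10   11
r[n]    0    2    7    9   14   16   21   23   28   30   35   37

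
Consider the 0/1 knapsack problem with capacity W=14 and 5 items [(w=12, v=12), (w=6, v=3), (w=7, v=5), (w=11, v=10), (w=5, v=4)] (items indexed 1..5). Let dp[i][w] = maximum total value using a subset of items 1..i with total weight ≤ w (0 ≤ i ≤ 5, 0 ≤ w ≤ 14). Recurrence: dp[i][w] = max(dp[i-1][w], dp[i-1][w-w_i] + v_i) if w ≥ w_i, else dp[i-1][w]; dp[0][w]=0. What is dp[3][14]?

i\w   0   1   2   3   4   5   6   7   8   9  10  11  12  13  14
  0   0   0   0   0   0   0   0   0   0   0   0   0   0   0   0
  1   0   0   0   0   0   0   0   0   0   0   0   0  12  12  12
  2   0   0   0   0   0   0   3   3   3   3   3   3  12  12  12
  3   0   0   0   0   0   0   3   5   5   5   5   5  12  12  12
  4   0   0   0   0   0   0   3   5   5   5   5  10  12  12  12
  5   0   0   0   0   0   4   4   5   5   5   5  10  12  12  12

12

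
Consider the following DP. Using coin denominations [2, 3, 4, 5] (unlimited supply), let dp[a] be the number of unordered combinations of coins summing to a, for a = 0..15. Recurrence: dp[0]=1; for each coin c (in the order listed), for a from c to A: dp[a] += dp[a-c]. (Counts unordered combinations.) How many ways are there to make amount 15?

after  coin     0     1     2     3     4     5     6     7     8     9    10    11    12    13    14    15
          2     1     0     1     0     1     0     1     0     1     0     1     0     1     0     1     0
          3     1     0     1     1     1     1     2     1     2     2     2     2     3     2     3     3
          4     1     0     1     1     2     1     3     2     4     3     5     4     7     5     8     7
          5     1     0     1     1     2     2     3     3     5     5     7     7    10    10    13    14

14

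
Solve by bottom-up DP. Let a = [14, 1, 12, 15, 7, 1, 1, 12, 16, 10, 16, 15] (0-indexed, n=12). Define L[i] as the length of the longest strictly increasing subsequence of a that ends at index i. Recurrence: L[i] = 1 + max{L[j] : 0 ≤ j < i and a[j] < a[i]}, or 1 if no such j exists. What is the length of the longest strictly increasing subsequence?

4

   i    0    1    2    3    4    5    6    7    8    9   10   11
a[i]   14    1   12   15    7    1    1   12   16   10   16   15
L[i]    1    1    2    3    2    1    1    3    4    3    4    4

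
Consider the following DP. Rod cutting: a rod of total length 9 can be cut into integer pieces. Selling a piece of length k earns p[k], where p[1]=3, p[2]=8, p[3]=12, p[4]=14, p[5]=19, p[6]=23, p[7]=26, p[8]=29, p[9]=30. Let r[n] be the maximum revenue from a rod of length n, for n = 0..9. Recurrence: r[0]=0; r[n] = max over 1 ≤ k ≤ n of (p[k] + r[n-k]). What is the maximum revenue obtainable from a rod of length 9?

   n    0    1    2    3    4    5    6    7    8    9
r[n]    0    3    8   12   16   20   24   28   32   36

36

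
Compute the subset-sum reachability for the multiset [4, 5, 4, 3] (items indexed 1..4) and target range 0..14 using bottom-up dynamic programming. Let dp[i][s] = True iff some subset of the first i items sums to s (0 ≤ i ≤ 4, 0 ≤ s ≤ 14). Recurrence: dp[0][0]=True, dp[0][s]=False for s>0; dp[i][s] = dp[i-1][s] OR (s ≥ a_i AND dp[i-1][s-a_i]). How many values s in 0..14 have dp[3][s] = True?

6

i\s   0   1   2   3   4   5   6   7   8   9  10  11  12  13  14
  0   T   F   F   F   F   F   F   F   F   F   F   F   F   F   F
  1   T   F   F   F   T   F   F   F   F   F   F   F   F   F   F
  2   T   F   F   F   T   T   F   F   F   T   F   F   F   F   F
  3   T   F   F   F   T   T   F   F   T   T   F   F   F   T   F
  4   T   F   F   T   T   T   F   T   T   T   F   T   T   T   F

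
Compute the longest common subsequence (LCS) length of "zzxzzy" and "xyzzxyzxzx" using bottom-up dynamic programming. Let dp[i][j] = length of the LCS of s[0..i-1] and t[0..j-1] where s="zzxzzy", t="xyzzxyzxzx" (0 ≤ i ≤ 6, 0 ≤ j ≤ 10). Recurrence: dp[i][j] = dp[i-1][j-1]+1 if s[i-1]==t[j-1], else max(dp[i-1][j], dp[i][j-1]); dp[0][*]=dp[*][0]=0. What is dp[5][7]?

   ''  x  y  z  z  x  y  z  x  z  x
''  0  0  0  0  0  0  0  0  0  0  0
 z  0  0  0  1  1  1  1  1  1  1  1
 z  0  0  0  1  2  2  2  2  2  2  2
 x  0  1  1  1  2  3  3  3  3  3  3
 z  0  1  1  2  2  3  3  4  4  4  4
 z  0  1  1  2  3  3  3  4  4  5  5
 y  0  1  2  2  3  3  4  4  4  5  5

4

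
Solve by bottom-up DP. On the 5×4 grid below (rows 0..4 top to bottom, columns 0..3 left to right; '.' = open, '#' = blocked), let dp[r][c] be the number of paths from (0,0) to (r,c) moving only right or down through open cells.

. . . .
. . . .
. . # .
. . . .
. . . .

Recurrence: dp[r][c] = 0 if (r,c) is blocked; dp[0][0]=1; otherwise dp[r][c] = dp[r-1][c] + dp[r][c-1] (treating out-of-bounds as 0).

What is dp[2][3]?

r\c   0   1   2   3
  0   1   1   1   1
  1   1   2   3   4
  2   1   3   0   4
  3   1   4   4   8
  4   1   5   9  17

4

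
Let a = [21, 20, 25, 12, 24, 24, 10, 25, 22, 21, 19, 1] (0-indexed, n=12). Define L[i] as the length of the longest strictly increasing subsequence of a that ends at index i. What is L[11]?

   i    0    1    2    3    4    5    6    7    8    9   10   11
a[i]   21   20   25   12   24   24   10   25   22   21   19    1
L[i]    1    1    2    1    2    2    1    3    2    2    2    1

1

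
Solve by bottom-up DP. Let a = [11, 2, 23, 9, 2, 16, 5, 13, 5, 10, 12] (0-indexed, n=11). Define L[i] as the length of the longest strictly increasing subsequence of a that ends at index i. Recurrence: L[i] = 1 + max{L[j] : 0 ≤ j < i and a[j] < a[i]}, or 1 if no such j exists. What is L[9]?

   i    0    1    2    3    4    5    6    7    8    9   10
a[i]   11    2   23    9    2   16    5   13    5   10   12
L[i]    1    1    2    2    1    3    2    3    2    3    4

3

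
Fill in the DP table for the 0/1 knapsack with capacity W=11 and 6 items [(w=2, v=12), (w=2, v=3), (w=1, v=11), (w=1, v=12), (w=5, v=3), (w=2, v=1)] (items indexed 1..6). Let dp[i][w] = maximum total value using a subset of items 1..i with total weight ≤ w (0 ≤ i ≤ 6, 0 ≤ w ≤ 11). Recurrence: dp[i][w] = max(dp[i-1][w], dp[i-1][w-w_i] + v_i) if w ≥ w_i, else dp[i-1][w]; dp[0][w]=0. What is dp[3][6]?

i\w   0   1   2   3   4   5   6   7   8   9  10  11
  0   0   0   0   0   0   0   0   0   0   0   0   0
  1   0   0  12  12  12  12  12  12  12  12  12  12
  2   0   0  12  12  15  15  15  15  15  15  15  15
  3   0  11  12  23  23  26  26  26  26  26  26  26
  4   0  12  23  24  35  35  38  38  38  38  38  38
  5   0  12  23  24  35  35  38  38  38  38  38  41
  6   0  12  23  24  35  35  38  38  39  39  39  41

26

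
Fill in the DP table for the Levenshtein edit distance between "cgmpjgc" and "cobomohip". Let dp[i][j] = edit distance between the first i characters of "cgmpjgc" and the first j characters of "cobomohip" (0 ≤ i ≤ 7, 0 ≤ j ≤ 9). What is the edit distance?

   ''  c  o  b  o  m  o  h  i  p
''  0  1  2  3  4  5  6  7  8  9
 c  1  0  1  2  3  4  5  6  7  8
 g  2  1  1  2  3  4  5  6  7  8
 m  3  2  2  2  3  3  4  5  6  7
 p  4  3  3  3  3  4  4  5  6  6
 j  5  4  4  4  4  4  5  5  6  7
 g  6  5  5  5  5  5  5  6  6  7
 c  7  6  6  6  6  6  6  6  7  7

7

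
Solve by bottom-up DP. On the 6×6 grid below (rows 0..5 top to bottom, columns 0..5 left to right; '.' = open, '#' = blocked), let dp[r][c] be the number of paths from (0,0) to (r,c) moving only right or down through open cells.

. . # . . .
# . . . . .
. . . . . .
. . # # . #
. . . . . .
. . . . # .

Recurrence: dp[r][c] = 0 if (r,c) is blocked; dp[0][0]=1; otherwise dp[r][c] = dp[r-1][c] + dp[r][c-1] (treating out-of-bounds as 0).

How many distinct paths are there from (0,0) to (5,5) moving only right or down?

5

r\c   0   1   2   3   4   5
  0   1   1   0   0   0   0
  1   0   1   1   1   1   1
  2   0   1   2   3   4   5
  3   0   1   0   0   4   0
  4   0   1   1   1   5   5
  5   0   1   2   3   0   5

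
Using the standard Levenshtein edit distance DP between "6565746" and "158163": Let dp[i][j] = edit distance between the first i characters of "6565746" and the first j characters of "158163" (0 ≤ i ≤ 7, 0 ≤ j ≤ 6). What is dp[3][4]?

   ''  1  5  8  1  6  3
''  0  1  2  3  4  5  6
 6  1  1  2  3  4  4  5
 5  2  2  1  2  3  4  5
 6  3  3  2  2  3  3  4
 5  4  4  3  3  3  4  4
 7  5  5  4  4  4  4  5
 4  6  6  5  5  5  5  5
 6  7  7  6  6  6  5  6

3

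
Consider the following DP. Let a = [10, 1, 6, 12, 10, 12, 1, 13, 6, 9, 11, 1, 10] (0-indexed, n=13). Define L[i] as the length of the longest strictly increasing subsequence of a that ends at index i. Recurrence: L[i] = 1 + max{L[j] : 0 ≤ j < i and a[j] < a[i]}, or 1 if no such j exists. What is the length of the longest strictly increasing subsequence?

   i    0    1    2    3    4    5    6    7    8    9   10   11   12
a[i]   10    1    6   12   10   12    1   13    6    9   11    1   10
L[i]    1    1    2    3    3    4    1    5    2    3    4    1    4

5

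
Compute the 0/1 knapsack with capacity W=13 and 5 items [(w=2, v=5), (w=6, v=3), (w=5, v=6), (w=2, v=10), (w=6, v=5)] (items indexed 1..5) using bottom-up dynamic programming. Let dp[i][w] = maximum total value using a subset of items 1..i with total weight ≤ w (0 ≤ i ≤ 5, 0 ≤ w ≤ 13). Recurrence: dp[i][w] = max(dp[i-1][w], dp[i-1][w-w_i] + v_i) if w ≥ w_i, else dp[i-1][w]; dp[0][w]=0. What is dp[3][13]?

14

i\w   0   1   2   3   4   5   6   7   8   9  10  11  12  13
  0   0   0   0   0   0   0   0   0   0   0   0   0   0   0
  1   0   0   5   5   5   5   5   5   5   5   5   5   5   5
  2   0   0   5   5   5   5   5   5   8   8   8   8   8   8
  3   0   0   5   5   5   6   6  11  11  11  11  11  11  14
  4   0   0  10  10  15  15  15  16  16  21  21  21  21  21
  5   0   0  10  10  15  15  15  16  16  21  21  21  21  21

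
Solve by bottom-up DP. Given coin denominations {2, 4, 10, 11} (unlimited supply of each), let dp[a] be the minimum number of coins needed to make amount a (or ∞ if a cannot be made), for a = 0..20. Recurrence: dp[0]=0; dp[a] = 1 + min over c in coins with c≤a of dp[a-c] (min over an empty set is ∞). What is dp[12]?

 a  0  1  2  3  4  5  6  7  8  9 10 11 12 13 14 15 16 17 18 19 20
dp  0  -  1  -  1  -  2  -  2  -  1  1  2  2  2  2  3  3  3  3  2
(- denotes ∞ / unreachable)

2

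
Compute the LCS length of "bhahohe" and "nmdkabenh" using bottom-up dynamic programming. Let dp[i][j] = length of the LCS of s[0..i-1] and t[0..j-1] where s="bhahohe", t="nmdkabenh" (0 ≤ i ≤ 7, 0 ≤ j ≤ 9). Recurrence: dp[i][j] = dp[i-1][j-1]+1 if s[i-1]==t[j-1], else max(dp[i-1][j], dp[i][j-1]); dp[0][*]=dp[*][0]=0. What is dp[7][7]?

   ''  n  m  d  k  a  b  e  n  h
''  0  0  0  0  0  0  0  0  0  0
 b  0  0  0  0  0  0  1  1  1  1
 h  0  0  0  0  0  0  1  1  1  2
 a  0  0  0  0  0  1  1  1  1  2
 h  0  0  0  0  0  1  1  1  1  2
 o  0  0  0  0  0  1  1  1  1  2
 h  0  0  0  0  0  1  1  1  1  2
 e  0  0  0  0  0  1  1  2  2  2

2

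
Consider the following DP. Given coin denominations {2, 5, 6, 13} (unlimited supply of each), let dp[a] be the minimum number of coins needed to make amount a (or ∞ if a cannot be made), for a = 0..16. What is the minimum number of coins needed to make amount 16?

3

 a  0  1  2  3  4  5  6  7  8  9 10 11 12 13 14 15 16
dp  0  -  1  -  2  1  1  2  2  3  2  2  2  1  3  2  3
(- denotes ∞ / unreachable)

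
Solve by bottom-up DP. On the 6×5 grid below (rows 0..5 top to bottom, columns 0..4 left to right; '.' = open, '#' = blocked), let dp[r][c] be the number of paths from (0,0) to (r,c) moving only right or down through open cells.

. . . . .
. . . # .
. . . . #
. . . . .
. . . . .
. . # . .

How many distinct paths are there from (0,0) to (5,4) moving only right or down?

78

r\c   0   1   2   3   4
  0   1   1   1   1   1
  1   1   2   3   0   1
  2   1   3   6   6   0
  3   1   4  10  16  16
  4   1   5  15  31  47
  5   1   6   0  31  78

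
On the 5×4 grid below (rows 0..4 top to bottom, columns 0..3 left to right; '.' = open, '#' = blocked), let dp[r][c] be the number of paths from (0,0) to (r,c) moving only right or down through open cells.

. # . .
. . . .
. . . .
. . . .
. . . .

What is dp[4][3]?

20

r\c   0   1   2   3
  0   1   0   0   0
  1   1   1   1   1
  2   1   2   3   4
  3   1   3   6  10
  4   1   4  10  20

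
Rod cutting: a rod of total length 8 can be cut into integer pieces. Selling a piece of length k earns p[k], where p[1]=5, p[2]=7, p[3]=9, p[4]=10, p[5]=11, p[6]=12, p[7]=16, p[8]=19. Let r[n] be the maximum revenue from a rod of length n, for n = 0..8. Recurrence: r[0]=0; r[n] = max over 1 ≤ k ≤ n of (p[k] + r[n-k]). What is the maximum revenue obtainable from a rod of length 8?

40

   n    0    1    2    3    4    5    6    7    8
r[n]    0    5   10   15   20   25   30   35   40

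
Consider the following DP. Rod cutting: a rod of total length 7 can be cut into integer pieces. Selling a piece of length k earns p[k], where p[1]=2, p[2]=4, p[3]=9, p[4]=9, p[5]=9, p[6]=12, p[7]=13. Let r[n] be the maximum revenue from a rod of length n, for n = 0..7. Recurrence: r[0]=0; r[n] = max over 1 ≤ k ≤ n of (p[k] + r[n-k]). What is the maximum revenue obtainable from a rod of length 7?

   n    0    1    2    3    4    5    6    7
r[n]    0    2    4    9   11   13   18   20

20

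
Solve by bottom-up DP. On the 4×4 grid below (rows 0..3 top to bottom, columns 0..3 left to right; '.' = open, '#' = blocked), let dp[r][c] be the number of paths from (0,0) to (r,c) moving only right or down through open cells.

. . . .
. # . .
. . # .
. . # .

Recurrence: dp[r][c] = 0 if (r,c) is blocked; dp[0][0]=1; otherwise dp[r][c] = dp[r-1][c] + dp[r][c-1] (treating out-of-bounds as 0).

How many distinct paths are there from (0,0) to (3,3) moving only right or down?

2

r\c   0   1   2   3
  0   1   1   1   1
  1   1   0   1   2
  2   1   1   0   2
  3   1   2   0   2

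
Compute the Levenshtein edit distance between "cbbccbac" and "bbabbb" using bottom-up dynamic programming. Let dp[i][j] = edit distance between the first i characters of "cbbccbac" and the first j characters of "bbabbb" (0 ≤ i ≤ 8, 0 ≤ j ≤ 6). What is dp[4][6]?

   ''  b  b  a  b  b  b
''  0  1  2  3  4  5  6
 c  1  1  2  3  4  5  6
 b  2  1  1  2  3  4  5
 b  3  2  1  2  2  3  4
 c  4  3  2  2  3  3  4
 c  5  4  3  3  3  4  4
 b  6  5  4  4  3  3  4
 a  7  6  5  4  4  4  4
 c  8  7  6  5  5  5  5

4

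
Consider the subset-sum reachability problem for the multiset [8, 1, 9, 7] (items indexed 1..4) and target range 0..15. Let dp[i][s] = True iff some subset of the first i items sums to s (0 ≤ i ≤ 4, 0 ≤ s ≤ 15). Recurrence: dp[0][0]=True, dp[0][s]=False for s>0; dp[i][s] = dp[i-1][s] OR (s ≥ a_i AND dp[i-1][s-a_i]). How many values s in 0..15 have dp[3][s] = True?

5

i\s   0   1   2   3   4   5   6   7   8   9  10  11  12  13  14  15
  0   T   F   F   F   F   F   F   F   F   F   F   F   F   F   F   F
  1   T   F   F   F   F   F   F   F   T   F   F   F   F   F   F   F
  2   T   T   F   F   F   F   F   F   T   T   F   F   F   F   F   F
  3   T   T   F   F   F   F   F   F   T   T   T   F   F   F   F   F
  4   T   T   F   F   F   F   F   T   T   T   T   F   F   F   F   T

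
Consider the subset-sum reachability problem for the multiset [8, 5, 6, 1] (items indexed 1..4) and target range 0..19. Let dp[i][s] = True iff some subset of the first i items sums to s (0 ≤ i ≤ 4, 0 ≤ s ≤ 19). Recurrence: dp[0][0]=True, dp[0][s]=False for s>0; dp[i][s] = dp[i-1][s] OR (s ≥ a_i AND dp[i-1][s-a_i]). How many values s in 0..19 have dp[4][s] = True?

13

i\s   0   1   2   3   4   5   6   7   8   9  10  11  12  13  14  15  16  17  18  19
  0   T   F   F   F   F   F   F   F   F   F   F   F   F   F   F   F   F   F   F   F
  1   T   F   F   F   F   F   F   F   T   F   F   F   F   F   F   F   F   F   F   F
  2   T   F   F   F   F   T   F   F   T   F   F   F   F   T   F   F   F   F   F   F
  3   T   F   F   F   F   T   T   F   T   F   F   T   F   T   T   F   F   F   F   T
  4   T   T   F   F   F   T   T   T   T   T   F   T   T   T   T   T   F   F   F   T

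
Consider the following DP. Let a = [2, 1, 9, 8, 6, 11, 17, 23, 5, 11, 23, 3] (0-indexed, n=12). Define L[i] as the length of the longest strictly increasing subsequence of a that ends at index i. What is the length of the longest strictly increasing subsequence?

   i    0    1    2    3    4    5    6    7    8    9   10   11
a[i]    2    1    9    8    6   11   17   23    5   11   23    3
L[i]    1    1    2    2    2    3    4    5    2    3    5    2

5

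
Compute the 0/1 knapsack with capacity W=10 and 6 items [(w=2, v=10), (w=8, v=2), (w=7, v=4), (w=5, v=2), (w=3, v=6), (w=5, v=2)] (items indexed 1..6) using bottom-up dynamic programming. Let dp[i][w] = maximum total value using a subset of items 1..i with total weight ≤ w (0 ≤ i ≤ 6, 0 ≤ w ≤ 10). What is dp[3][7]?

10

i\w   0   1   2   3   4   5   6   7   8   9  10
  0   0   0   0   0   0   0   0   0   0   0   0
  1   0   0  10  10  10  10  10  10  10  10  10
  2   0   0  10  10  10  10  10  10  10  10  12
  3   0   0  10  10  10  10  10  10  10  14  14
  4   0   0  10  10  10  10  10  12  12  14  14
  5   0   0  10  10  10  16  16  16  16  16  18
  6   0   0  10  10  10  16  16  16  16  16  18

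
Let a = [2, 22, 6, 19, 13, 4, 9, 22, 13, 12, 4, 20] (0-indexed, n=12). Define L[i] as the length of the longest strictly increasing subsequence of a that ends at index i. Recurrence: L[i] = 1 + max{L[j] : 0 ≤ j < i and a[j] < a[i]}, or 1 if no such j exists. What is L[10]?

   i    0    1    2    3    4    5    6    7    8    9   10   11
a[i]    2   22    6   19   13    4    9   22   13   12    4   20
L[i]    1    2    2    3    3    2    3    4    4    4    2    5

2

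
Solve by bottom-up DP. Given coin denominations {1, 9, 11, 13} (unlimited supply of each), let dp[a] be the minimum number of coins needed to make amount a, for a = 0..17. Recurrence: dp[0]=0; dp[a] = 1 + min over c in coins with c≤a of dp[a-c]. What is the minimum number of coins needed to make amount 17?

5

 a  0  1  2  3  4  5  6  7  8  9 10 11 12 13 14 15 16 17
dp  0  1  2  3  4  5  6  7  8  1  2  1  2  1  2  3  4  5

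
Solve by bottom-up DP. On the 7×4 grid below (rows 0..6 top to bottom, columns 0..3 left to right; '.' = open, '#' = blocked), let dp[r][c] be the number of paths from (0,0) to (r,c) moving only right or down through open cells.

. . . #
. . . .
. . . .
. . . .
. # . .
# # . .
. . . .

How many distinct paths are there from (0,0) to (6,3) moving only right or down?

49

r\c   0   1   2   3
  0   1   1   1   0
  1   1   2   3   3
  2   1   3   6   9
  3   1   4  10  19
  4   1   0  10  29
  5   0   0  10  39
  6   0   0  10  49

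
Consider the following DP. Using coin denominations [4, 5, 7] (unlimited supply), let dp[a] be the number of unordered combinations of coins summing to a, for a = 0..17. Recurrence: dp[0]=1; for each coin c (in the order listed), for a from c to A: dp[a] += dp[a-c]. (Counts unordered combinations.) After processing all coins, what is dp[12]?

after  coin     0     1     2     3     4     5     6     7     8     9    10    11    12    13    14    15    16    17
          4     1     0     0     0     1     0     0     0     1     0     0     0     1     0     0     0     1     0
          5     1     0     0     0     1     1     0     0     1     1     1     0     1     1     1     1     1     1
          7     1     0     0     0     1     1     0     1     1     1     1     1     2     1     2     2     2     2

2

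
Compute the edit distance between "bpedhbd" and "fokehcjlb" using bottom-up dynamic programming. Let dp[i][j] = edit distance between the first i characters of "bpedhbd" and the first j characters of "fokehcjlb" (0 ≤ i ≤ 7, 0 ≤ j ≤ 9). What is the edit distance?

8

   ''  f  o  k  e  h  c  j  l  b
''  0  1  2  3  4  5  6  7  8  9
 b  1  1  2  3  4  5  6  7  8  8
 p  2  2  2  3  4  5  6  7  8  9
 e  3  3  3  3  3  4  5  6  7  8
 d  4  4  4  4  4  4  5  6  7  8
 h  5  5  5  5  5  4  5  6  7  8
 b  6  6  6  6  6  5  5  6  7  7
 d  7  7  7  7  7  6  6  6  7  8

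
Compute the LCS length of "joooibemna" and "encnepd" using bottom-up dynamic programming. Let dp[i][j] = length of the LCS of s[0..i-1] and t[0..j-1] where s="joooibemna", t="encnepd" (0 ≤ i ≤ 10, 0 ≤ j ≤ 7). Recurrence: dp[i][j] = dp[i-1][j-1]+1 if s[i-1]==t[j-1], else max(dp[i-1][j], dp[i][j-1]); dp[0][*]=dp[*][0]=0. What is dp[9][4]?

   ''  e  n  c  n  e  p  d
''  0  0  0  0  0  0  0  0
 j  0  0  0  0  0  0  0  0
 o  0  0  0  0  0  0  0  0
 o  0  0  0  0  0  0  0  0
 o  0  0  0  0  0  0  0  0
 i  0  0  0  0  0  0  0  0
 b  0  0  0  0  0  0  0  0
 e  0  1  1  1  1  1  1  1
 m  0  1  1  1  1  1  1  1
 n  0  1  2  2  2  2  2  2
 a  0  1  2  2  2  2  2  2

2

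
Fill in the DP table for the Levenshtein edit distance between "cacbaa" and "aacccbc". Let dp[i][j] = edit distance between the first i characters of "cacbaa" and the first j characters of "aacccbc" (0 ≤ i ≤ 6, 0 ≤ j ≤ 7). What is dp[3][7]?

5

   ''  a  a  c  c  c  b  c
''  0  1  2  3  4  5  6  7
 c  1  1  2  2  3  4  5  6
 a  2  1  1  2  3  4  5  6
 c  3  2  2  1  2  3  4  5
 b  4  3  3  2  2  3  3  4
 a  5  4  3  3  3  3  4  4
 a  6  5  4  4  4  4  4  5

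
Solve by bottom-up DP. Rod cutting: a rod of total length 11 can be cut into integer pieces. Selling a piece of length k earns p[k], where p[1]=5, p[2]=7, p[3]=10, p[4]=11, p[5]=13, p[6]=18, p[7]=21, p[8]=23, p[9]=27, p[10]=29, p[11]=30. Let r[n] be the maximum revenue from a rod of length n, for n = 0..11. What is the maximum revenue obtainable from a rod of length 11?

55

   n    0    1    2    3    4    5    6    7    8    9   10   11
r[n]    0    5   10   15   20   25   30   35   40   45   50   55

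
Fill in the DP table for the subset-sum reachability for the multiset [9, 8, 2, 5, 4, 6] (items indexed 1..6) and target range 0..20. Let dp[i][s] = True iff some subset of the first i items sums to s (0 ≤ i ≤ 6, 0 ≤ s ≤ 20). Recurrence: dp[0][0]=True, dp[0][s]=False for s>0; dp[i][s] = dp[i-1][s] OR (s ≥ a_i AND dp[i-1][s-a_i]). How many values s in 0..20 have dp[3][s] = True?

i\s   0   1   2   3   4   5   6   7   8   9  10  11  12  13  14  15  16  17  18  19  20
  0   T   F   F   F   F   F   F   F   F   F   F   F   F   F   F   F   F   F   F   F   F
  1   T   F   F   F   F   F   F   F   F   T   F   F   F   F   F   F   F   F   F   F   F
  2   T   F   F   F   F   F   F   F   T   T   F   F   F   F   F   F   F   T   F   F   F
  3   T   F   T   F   F   F   F   F   T   T   T   T   F   F   F   F   F   T   F   T   F
  4   T   F   T   F   F   T   F   T   T   T   T   T   F   T   T   T   T   T   F   T   F
  5   T   F   T   F   T   T   T   T   T   T   T   T   T   T   T   T   T   T   T   T   T
  6   T   F   T   F   T   T   T   T   T   T   T   T   T   T   T   T   T   T   T   T   T

8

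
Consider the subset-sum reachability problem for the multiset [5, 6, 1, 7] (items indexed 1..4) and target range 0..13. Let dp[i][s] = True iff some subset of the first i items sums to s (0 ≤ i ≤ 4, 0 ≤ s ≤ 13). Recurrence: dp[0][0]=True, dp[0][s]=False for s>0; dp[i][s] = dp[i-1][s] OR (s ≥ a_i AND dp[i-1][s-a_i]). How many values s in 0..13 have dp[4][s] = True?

i\s   0   1   2   3   4   5   6   7   8   9  10  11  12  13
  0   T   F   F   F   F   F   F   F   F   F   F   F   F   F
  1   T   F   F   F   F   T   F   F   F   F   F   F   F   F
  2   T   F   F   F   F   T   T   F   F   F   F   T   F   F
  3   T   T   F   F   F   T   T   T   F   F   F   T   T   F
  4   T   T   F   F   F   T   T   T   T   F   F   T   T   T

9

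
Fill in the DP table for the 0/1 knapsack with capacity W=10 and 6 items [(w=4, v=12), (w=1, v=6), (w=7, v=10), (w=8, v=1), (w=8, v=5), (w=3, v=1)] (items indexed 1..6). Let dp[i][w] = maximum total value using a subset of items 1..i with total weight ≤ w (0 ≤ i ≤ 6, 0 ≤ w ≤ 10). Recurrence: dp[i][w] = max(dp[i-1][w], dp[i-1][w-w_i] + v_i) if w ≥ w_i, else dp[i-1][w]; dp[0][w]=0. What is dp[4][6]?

18

i\w   0   1   2   3   4   5   6   7   8   9  10
  0   0   0   0   0   0   0   0   0   0   0   0
  1   0   0   0   0  12  12  12  12  12  12  12
  2   0   6   6   6  12  18  18  18  18  18  18
  3   0   6   6   6  12  18  18  18  18  18  18
  4   0   6   6   6  12  18  18  18  18  18  18
  5   0   6   6   6  12  18  18  18  18  18  18
  6   0   6   6   6  12  18  18  18  19  19  19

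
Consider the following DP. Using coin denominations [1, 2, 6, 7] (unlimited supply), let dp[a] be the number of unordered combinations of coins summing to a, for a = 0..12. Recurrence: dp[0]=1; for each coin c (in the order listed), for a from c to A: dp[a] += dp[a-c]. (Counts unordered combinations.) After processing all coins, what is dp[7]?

after  coin     0     1     2     3     4     5     6     7     8     9    10    11    12
          1     1     1     1     1     1     1     1     1     1     1     1     1     1
          2     1     1     2     2     3     3     4     4     5     5     6     6     7
          6     1     1     2     2     3     3     5     5     7     7     9     9    12
          7     1     1     2     2     3     3     5     6     8     9    11    12    15

6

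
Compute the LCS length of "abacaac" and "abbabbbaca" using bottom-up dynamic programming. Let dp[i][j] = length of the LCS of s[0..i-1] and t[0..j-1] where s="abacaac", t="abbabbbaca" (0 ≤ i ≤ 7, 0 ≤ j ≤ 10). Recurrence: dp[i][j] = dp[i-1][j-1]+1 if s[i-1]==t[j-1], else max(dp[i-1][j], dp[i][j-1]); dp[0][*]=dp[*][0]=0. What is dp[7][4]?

3

   ''  a  b  b  a  b  b  b  a  c  a
''  0  0  0  0  0  0  0  0  0  0  0
 a  0  1  1  1  1  1  1  1  1  1  1
 b  0  1  2  2  2  2  2  2  2  2  2
 a  0  1  2  2  3  3  3  3  3  3  3
 c  0  1  2  2  3  3  3  3  3  4  4
 a  0  1  2  2  3  3  3  3  4  4  5
 a  0  1  2  2  3  3  3  3  4  4  5
 c  0  1  2  2  3  3  3  3  4  5  5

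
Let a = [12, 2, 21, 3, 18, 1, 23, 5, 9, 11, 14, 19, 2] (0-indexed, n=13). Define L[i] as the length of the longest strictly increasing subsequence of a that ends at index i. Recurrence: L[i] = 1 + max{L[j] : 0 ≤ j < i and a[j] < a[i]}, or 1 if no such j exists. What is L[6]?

4

   i    0    1    2    3    4    5    6    7    8    9   10   11   12
a[i]   12    2   21    3   18    1   23    5    9   11   14   19    2
L[i]    1    1    2    2    3    1    4    3    4    5    6    7    2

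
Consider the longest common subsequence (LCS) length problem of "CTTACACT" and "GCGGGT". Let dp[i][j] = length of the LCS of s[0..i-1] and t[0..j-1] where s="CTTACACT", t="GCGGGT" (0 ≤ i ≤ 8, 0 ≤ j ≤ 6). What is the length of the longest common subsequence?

   ''  G  C  G  G  G  T
''  0  0  0  0  0  0  0
 C  0  0  1  1  1  1  1
 T  0  0  1  1  1  1  2
 T  0  0  1  1  1  1  2
 A  0  0  1  1  1  1  2
 C  0  0  1  1  1  1  2
 A  0  0  1  1  1  1  2
 C  0  0  1  1  1  1  2
 T  0  0  1  1  1  1  2

2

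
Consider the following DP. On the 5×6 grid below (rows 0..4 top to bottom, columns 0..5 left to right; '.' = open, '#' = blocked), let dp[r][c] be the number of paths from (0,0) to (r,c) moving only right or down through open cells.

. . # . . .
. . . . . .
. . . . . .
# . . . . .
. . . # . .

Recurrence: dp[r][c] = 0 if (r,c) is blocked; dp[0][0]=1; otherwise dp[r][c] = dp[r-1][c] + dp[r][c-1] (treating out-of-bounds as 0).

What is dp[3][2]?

8

r\c   0   1   2   3   4   5
  0   1   1   0   0   0   0
  1   1   2   2   2   2   2
  2   1   3   5   7   9  11
  3   0   3   8  15  24  35
  4   0   3  11   0  24  59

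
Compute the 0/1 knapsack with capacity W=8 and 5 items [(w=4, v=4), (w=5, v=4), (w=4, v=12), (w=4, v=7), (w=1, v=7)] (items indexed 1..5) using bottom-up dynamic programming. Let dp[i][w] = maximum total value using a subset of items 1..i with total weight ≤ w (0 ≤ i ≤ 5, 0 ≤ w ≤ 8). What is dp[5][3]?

7

i\w   0   1   2   3   4   5   6   7   8
  0   0   0   0   0   0   0   0   0   0
  1   0   0   0   0   4   4   4   4   4
  2   0   0   0   0   4   4   4   4   4
  3   0   0   0   0  12  12  12  12  16
  4   0   0   0   0  12  12  12  12  19
  5   0   7   7   7  12  19  19  19  19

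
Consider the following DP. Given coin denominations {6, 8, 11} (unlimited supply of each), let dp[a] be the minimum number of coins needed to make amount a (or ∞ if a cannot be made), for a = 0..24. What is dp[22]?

 a  0  1  2  3  4  5  6  7  8  9 10 11 12 13 14 15 16 17 18 19 20 21 22 23 24
dp  0  -  -  -  -  -  1  -  1  -  -  1  2  -  2  -  2  2  3  2  3  -  2  3  3
(- denotes ∞ / unreachable)

2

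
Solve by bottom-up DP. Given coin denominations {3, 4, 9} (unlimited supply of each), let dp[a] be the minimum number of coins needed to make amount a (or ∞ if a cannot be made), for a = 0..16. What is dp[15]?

3

 a  0  1  2  3  4  5  6  7  8  9 10 11 12 13 14 15 16
dp  0  -  -  1  1  -  2  2  2  1  3  3  2  2  4  3  3
(- denotes ∞ / unreachable)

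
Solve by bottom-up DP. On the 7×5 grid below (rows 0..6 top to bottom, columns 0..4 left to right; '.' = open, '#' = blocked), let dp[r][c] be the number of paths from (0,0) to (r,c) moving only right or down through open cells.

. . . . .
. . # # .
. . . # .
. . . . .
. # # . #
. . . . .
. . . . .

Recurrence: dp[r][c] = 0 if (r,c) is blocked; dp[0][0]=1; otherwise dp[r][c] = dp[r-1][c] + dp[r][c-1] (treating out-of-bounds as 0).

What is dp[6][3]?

r\c   0   1   2   3   4
  0   1   1   1   1   1
  1   1   2   0   0   1
  2   1   3   3   0   1
  3   1   4   7   7   8
  4   1   0   0   7   0
  5   1   1   1   8   8
  6   1   2   3  11  19

11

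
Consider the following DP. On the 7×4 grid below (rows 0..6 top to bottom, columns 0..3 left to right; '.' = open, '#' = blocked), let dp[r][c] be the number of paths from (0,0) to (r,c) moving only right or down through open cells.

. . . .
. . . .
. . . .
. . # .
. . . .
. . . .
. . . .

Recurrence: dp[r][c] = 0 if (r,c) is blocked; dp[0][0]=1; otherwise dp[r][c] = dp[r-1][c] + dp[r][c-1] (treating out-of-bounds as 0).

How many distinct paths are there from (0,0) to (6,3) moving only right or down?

r\c   0   1   2   3
  0   1   1   1   1
  1   1   2   3   4
  2   1   3   6  10
  3   1   4   0  10
  4   1   5   5  15
  5   1   6  11  26
  6   1   7  18  44

44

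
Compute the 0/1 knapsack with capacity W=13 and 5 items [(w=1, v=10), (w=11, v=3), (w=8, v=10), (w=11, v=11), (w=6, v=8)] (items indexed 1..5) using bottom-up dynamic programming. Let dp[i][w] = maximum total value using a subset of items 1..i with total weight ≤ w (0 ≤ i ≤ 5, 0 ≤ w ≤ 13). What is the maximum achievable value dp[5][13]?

21

i\w   0   1   2   3   4   5   6   7   8   9  10  11  12  13
  0   0   0   0   0   0   0   0   0   0   0   0   0   0   0
  1   0  10  10  10  10  10  10  10  10  10  10  10  10  10
  2   0  10  10  10  10  10  10  10  10  10  10  10  13  13
  3   0  10  10  10  10  10  10  10  10  20  20  20  20  20
  4   0  10  10  10  10  10  10  10  10  20  20  20  21  21
  5   0  10  10  10  10  10  10  18  18  20  20  20  21  21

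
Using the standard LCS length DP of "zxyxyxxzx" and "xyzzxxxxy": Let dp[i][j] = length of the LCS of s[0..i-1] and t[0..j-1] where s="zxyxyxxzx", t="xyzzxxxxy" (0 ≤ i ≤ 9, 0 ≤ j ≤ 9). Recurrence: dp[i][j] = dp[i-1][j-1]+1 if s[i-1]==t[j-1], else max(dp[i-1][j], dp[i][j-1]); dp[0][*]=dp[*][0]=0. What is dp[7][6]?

4

   ''  x  y  z  z  x  x  x  x  y
''  0  0  0  0  0  0  0  0  0  0
 z  0  0  0  1  1  1  1  1  1  1
 x  0  1  1  1  1  2  2  2  2  2
 y  0  1  2  2  2  2  2  2  2  3
 x  0  1  2  2  2  3  3  3  3  3
 y  0  1  2  2  2  3  3  3  3  4
 x  0  1  2  2  2  3  4  4  4  4
 x  0  1  2  2  2  3  4  5  5  5
 z  0  1  2  3  3  3  4  5  5  5
 x  0  1  2  3  3  4  4  5  6  6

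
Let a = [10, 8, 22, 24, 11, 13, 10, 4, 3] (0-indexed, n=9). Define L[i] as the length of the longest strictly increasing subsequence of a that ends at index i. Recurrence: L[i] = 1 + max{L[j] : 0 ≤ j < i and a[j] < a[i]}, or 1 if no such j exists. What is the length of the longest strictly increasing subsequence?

   i    0    1    2    3    4    5    6    7    8
a[i]   10    8   22   24   11   13   10    4    3
L[i]    1    1    2    3    2    3    2    1    1

3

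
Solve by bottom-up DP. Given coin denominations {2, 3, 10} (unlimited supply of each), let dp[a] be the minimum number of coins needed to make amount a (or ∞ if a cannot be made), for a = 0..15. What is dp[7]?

3

 a  0  1  2  3  4  5  6  7  8  9 10 11 12 13 14 15
dp  0  -  1  1  2  2  2  3  3  3  1  4  2  2  3  3
(- denotes ∞ / unreachable)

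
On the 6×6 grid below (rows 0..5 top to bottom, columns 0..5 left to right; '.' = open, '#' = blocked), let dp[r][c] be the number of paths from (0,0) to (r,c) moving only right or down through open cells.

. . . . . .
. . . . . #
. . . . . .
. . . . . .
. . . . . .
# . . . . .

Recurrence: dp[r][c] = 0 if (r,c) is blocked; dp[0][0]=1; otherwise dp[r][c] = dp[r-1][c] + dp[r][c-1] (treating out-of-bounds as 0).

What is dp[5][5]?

r\c   0   1   2   3   4   5
  0   1   1   1   1   1   1
  1   1   2   3   4   5   0
  2   1   3   6  10  15  15
  3   1   4  10  20  35  50
  4   1   5  15  35  70 120
  5   0   5  20  55 125 245

245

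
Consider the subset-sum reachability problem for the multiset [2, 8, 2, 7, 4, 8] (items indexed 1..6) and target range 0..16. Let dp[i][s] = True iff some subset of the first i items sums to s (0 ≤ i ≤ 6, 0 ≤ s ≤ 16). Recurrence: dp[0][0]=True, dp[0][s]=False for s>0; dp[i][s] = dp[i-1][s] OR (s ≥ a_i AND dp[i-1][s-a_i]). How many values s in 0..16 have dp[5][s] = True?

i\s   0   1   2   3   4   5   6   7   8   9  10  11  12  13  14  15  16
  0   T   F   F   F   F   F   F   F   F   F   F   F   F   F   F   F   F
  1   T   F   T   F   F   F   F   F   F   F   F   F   F   F   F   F   F
  2   T   F   T   F   F   F   F   F   T   F   T   F   F   F   F   F   F
  3   T   F   T   F   T   F   F   F   T   F   T   F   T   F   F   F   F
  4   T   F   T   F   T   F   F   T   T   T   T   T   T   F   F   T   F
  5   T   F   T   F   T   F   T   T   T   T   T   T   T   T   T   T   T
  6   T   F   T   F   T   F   T   T   T   T   T   T   T   T   T   T   T

14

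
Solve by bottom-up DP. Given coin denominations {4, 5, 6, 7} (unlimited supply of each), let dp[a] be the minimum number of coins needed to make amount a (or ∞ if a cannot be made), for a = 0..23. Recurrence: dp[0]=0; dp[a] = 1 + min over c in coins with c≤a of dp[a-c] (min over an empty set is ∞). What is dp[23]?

4

 a  0  1  2  3  4  5  6  7  8  9 10 11 12 13 14 15 16 17 18 19 20 21 22 23
dp  0  -  -  -  1  1  1  1  2  2  2  2  2  2  2  3  3  3  3  3  3  3  4  4
(- denotes ∞ / unreachable)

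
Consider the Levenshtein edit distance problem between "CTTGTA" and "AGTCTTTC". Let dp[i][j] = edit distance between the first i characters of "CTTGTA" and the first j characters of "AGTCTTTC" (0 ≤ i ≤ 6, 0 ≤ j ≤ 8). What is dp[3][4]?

3

   ''  A  G  T  C  T  T  T  C
''  0  1  2  3  4  5  6  7  8
 C  1  1  2  3  3  4  5  6  7
 T  2  2  2  2  3  3  4  5  6
 T  3  3  3  2  3  3  3  4  5
 G  4  4  3  3  3  4  4  4  5
 T  5  5  4  3  4  3  4  4  5
 A  6  5  5  4  4  4  4  5  5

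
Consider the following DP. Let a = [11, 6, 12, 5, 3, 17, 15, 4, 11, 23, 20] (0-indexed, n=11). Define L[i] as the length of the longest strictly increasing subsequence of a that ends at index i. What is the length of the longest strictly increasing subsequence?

4

   i    0    1    2    3    4    5    6    7    8    9   10
a[i]   11    6   12    5    3   17   15    4   11   23   20
L[i]    1    1    2    1    1    3    3    2    3    4    4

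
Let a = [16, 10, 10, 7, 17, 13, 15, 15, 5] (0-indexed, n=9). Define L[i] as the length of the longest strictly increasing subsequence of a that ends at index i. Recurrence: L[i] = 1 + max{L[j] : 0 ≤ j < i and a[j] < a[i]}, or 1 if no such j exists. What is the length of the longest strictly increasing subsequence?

3

   i    0    1    2    3    4    5    6    7    8
a[i]   16   10   10    7   17   13   15   15    5
L[i]    1    1    1    1    2    2    3    3    1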